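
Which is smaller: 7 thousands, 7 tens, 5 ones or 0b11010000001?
Convert 7 thousands, 7 tens, 5 ones (place-value notation) → 7×1000 + 7×10 + 5 = 7075 (decimal)
Convert 0b11010000001 (binary) → 1024 + 512 + 128 + 1 = 1665 (decimal)
Compare 7075 vs 1665: smaller = 1665
1665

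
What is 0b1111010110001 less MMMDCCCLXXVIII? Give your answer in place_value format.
Convert 0b1111010110001 (binary) → 4096 + 2048 + 1024 + 512 + 128 + 32 + 16 + 1 = 7857 (decimal)
Convert MMMDCCCLXXVIII (Roman numeral) → 1000 + 1000 + 1000 + 500 + 100 + 100 + 100 + 50 + 10 + 10 + 5 + 1 + 1 + 1 = 3878 (decimal)
Compute 7857 - 3878 = 3979
Convert 3979 (decimal) → 3979 = 3×1000 + 9×100 + 7×10 + 9 → 3 thousands, 9 hundreds, 7 tens, 9 ones (place-value notation)
3 thousands, 9 hundreds, 7 tens, 9 ones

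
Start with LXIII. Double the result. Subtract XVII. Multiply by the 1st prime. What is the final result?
Convert LXIII (Roman numeral) → 50 + 10 + 1 + 1 + 1 = 63 (decimal)
Start: 63
63 × 2 = 126
Convert XVII (Roman numeral) → 10 + 5 + 1 + 1 = 17 (decimal)
126 - 17 = 109
Convert the 1st prime (prime index) → 2 (decimal)
109 × 2 = 218
218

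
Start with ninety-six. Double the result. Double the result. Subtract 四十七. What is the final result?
Convert ninety-six (English words) → 96 (decimal)
Start: 96
96 × 2 = 192
192 × 2 = 384
Convert 四十七 (Chinese numeral) → 4×10 + 7 = 47 (decimal)
384 - 47 = 337
337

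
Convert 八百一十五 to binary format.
Convert 八百一十五 (Chinese numeral) → 8×100 + 1×10 + 5 = 815 (decimal)
Convert 815 (decimal) → 815 = 512 + 256 + 32 + 8 + 4 + 2 + 1 → 0b1100101111 (binary)
0b1100101111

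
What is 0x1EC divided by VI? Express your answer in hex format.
Convert 0x1EC (hexadecimal) → 1×256 + 14×16 + 12 = 492 (decimal)
Convert VI (Roman numeral) → 5 + 1 = 6 (decimal)
Compute 492 ÷ 6 = 82
Convert 82 (decimal) → 82 = 5×16 + 2 → 0x52 (hexadecimal)
0x52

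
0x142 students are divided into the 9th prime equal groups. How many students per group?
Convert 0x142 (hexadecimal) → 1×256 + 4×16 + 2 = 322 (decimal)
Convert the 9th prime (prime index) → 23 (decimal)
Compute 322 ÷ 23 = 14
14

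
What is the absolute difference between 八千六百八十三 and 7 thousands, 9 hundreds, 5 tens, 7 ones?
Convert 八千六百八十三 (Chinese numeral) → 8×1000 + 6×100 + 8×10 + 3 = 8683 (decimal)
Convert 7 thousands, 9 hundreds, 5 tens, 7 ones (place-value notation) → 7×1000 + 9×100 + 5×10 + 7 = 7957 (decimal)
Compute |8683 - 7957| = 726
726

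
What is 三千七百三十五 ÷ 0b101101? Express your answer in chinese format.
Convert 三千七百三十五 (Chinese numeral) → 3×1000 + 7×100 + 3×10 + 5 = 3735 (decimal)
Convert 0b101101 (binary) → 32 + 8 + 4 + 1 = 45 (decimal)
Compute 3735 ÷ 45 = 83
Convert 83 (decimal) → 83 = 8×10 + 3 → 八十三 (Chinese numeral)
八十三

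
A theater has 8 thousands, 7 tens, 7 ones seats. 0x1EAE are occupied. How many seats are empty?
Convert 8 thousands, 7 tens, 7 ones (place-value notation) → 8×1000 + 7×10 + 7 = 8077 (decimal)
Convert 0x1EAE (hexadecimal) → 1×4096 + 14×256 + 10×16 + 14 = 7854 (decimal)
Compute 8077 - 7854 = 223
223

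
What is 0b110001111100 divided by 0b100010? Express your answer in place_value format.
Convert 0b110001111100 (binary) → 2048 + 1024 + 64 + 32 + 16 + 8 + 4 = 3196 (decimal)
Convert 0b100010 (binary) → 32 + 2 = 34 (decimal)
Compute 3196 ÷ 34 = 94
Convert 94 (decimal) → 94 = 9×10 + 4 → 9 tens, 4 ones (place-value notation)
9 tens, 4 ones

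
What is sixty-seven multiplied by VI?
Convert sixty-seven (English words) → 67 (decimal)
Convert VI (Roman numeral) → 5 + 1 = 6 (decimal)
Compute 67 × 6 = 402
402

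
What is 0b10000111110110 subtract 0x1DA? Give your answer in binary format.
Convert 0b10000111110110 (binary) → 8192 + 256 + 128 + 64 + 32 + 16 + 4 + 2 = 8694 (decimal)
Convert 0x1DA (hexadecimal) → 1×256 + 13×16 + 10 = 474 (decimal)
Compute 8694 - 474 = 8220
Convert 8220 (decimal) → 8220 = 8192 + 16 + 8 + 4 → 0b10000000011100 (binary)
0b10000000011100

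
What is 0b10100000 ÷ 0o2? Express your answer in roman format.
Convert 0b10100000 (binary) → 128 + 32 = 160 (decimal)
Convert 0o2 (octal) → 2 (decimal)
Compute 160 ÷ 2 = 80
Convert 80 (decimal) → 80 = 50 + 10 + 10 + 10 → LXXX (Roman numeral)
LXXX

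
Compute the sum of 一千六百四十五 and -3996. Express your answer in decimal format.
Convert 一千六百四十五 (Chinese numeral) → 1×1000 + 6×100 + 4×10 + 5 = 1645 (decimal)
Compute 1645 + -3996 = -2351
-2351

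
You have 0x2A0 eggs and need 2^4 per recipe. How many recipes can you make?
Convert 0x2A0 (hexadecimal) → 2×256 + 10×16 = 672 (decimal)
Convert 2^4 (power) → 16 (decimal)
Compute 672 ÷ 16 = 42
42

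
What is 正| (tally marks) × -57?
Convert 正| (tally marks) → 5 + 1 = 6 (decimal)
Compute 6 × -57 = -342
-342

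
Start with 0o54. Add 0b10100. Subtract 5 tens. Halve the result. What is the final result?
Convert 0o54 (octal) → 5×8 + 4 = 44 (decimal)
Start: 44
Convert 0b10100 (binary) → 16 + 4 = 20 (decimal)
44 + 20 = 64
Convert 5 tens (place-value notation) → 5×10 = 50 (decimal)
64 - 50 = 14
14 ÷ 2 = 7
7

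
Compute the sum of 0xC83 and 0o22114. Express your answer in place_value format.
Convert 0xC83 (hexadecimal) → 12×256 + 8×16 + 3 = 3203 (decimal)
Convert 0o22114 (octal) → 2×4096 + 2×512 + 1×64 + 1×8 + 4 = 9292 (decimal)
Compute 3203 + 9292 = 12495
Convert 12495 (decimal) → 12495 = 12×1000 + 4×100 + 9×10 + 5 → 12 thousands, 4 hundreds, 9 tens, 5 ones (place-value notation)
12 thousands, 4 hundreds, 9 tens, 5 ones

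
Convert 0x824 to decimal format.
Convert 0x824 (hexadecimal) → 8×256 + 2×16 + 4 = 2084 (decimal)
2084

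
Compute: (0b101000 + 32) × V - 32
Convert 0b101000 (binary) → 32 + 8 = 40 (decimal)
Convert V (Roman numeral) → 5 (decimal)
Expression in decimal: (40 + 32) × 5 - 32
Parentheses first: 40 + 32 = 72
Multiply: 72 × 5 = 360
Subtract: 360 - 32 = 328
328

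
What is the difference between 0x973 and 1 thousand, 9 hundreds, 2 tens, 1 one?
Convert 0x973 (hexadecimal) → 9×256 + 7×16 + 3 = 2419 (decimal)
Convert 1 thousand, 9 hundreds, 2 tens, 1 one (place-value notation) → 1×1000 + 9×100 + 2×10 + 1 = 1921 (decimal)
Difference: |2419 - 1921| = 498
498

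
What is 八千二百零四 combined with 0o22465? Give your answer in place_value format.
Convert 八千二百零四 (Chinese numeral) → 8×1000 + 2×100 + 4 = 8204 (decimal)
Convert 0o22465 (octal) → 2×4096 + 2×512 + 4×64 + 6×8 + 5 = 9525 (decimal)
Compute 8204 + 9525 = 17729
Convert 17729 (decimal) → 17729 = 17×1000 + 7×100 + 2×10 + 9 → 17 thousands, 7 hundreds, 2 tens, 9 ones (place-value notation)
17 thousands, 7 hundreds, 2 tens, 9 ones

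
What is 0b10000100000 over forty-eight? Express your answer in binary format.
Convert 0b10000100000 (binary) → 1024 + 32 = 1056 (decimal)
Convert forty-eight (English words) → 48 (decimal)
Compute 1056 ÷ 48 = 22
Convert 22 (decimal) → 22 = 16 + 4 + 2 → 0b10110 (binary)
0b10110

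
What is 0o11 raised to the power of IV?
Convert 0o11 (octal) → 1×8 + 1 = 9 (decimal)
Convert IV (Roman numeral) → 4 (decimal)
Compute 9 ^ 4 = 6561
6561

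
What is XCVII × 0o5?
Convert XCVII (Roman numeral) → 90 + 5 + 1 + 1 = 97 (decimal)
Convert 0o5 (octal) → 5 (decimal)
Compute 97 × 5 = 485
485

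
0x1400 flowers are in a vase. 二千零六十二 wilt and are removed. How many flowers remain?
Convert 0x1400 (hexadecimal) → 1×4096 + 4×256 = 5120 (decimal)
Convert 二千零六十二 (Chinese numeral) → 2×1000 + 6×10 + 2 = 2062 (decimal)
Compute 5120 - 2062 = 3058
3058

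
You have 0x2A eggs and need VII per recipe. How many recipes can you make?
Convert 0x2A (hexadecimal) → 2×16 + 10 = 42 (decimal)
Convert VII (Roman numeral) → 5 + 1 + 1 = 7 (decimal)
Compute 42 ÷ 7 = 6
6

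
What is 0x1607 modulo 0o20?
Convert 0x1607 (hexadecimal) → 1×4096 + 6×256 + 7 = 5639 (decimal)
Convert 0o20 (octal) → 2×8 = 16 (decimal)
Compute 5639 mod 16 = 7
7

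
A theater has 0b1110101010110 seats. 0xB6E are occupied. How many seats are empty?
Convert 0b1110101010110 (binary) → 4096 + 2048 + 1024 + 256 + 64 + 16 + 4 + 2 = 7510 (decimal)
Convert 0xB6E (hexadecimal) → 11×256 + 6×16 + 14 = 2926 (decimal)
Compute 7510 - 2926 = 4584
4584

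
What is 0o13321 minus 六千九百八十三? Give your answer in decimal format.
Convert 0o13321 (octal) → 1×4096 + 3×512 + 3×64 + 2×8 + 1 = 5841 (decimal)
Convert 六千九百八十三 (Chinese numeral) → 6×1000 + 9×100 + 8×10 + 3 = 6983 (decimal)
Compute 5841 - 6983 = -1142
-1142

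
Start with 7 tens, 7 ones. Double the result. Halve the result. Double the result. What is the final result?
Convert 7 tens, 7 ones (place-value notation) → 7×10 + 7 = 77 (decimal)
Start: 77
77 × 2 = 154
154 ÷ 2 = 77
77 × 2 = 154
154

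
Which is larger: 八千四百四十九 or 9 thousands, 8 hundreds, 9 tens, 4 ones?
Convert 八千四百四十九 (Chinese numeral) → 8×1000 + 4×100 + 4×10 + 9 = 8449 (decimal)
Convert 9 thousands, 8 hundreds, 9 tens, 4 ones (place-value notation) → 9×1000 + 8×100 + 9×10 + 4 = 9894 (decimal)
Compare 8449 vs 9894: larger = 9894
9894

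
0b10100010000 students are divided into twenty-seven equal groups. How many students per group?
Convert 0b10100010000 (binary) → 1024 + 256 + 16 = 1296 (decimal)
Convert twenty-seven (English words) → 27 (decimal)
Compute 1296 ÷ 27 = 48
48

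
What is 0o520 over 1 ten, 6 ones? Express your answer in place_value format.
Convert 0o520 (octal) → 5×64 + 2×8 = 336 (decimal)
Convert 1 ten, 6 ones (place-value notation) → 1×10 + 6 = 16 (decimal)
Compute 336 ÷ 16 = 21
Convert 21 (decimal) → 21 = 2×10 + 1 → 2 tens, 1 one (place-value notation)
2 tens, 1 one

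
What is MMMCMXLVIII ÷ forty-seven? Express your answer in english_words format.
Convert MMMCMXLVIII (Roman numeral) → 1000 + 1000 + 1000 + 900 + 40 + 5 + 1 + 1 + 1 = 3948 (decimal)
Convert forty-seven (English words) → 47 (decimal)
Compute 3948 ÷ 47 = 84
Convert 84 (decimal) → eighty-four (English words)
eighty-four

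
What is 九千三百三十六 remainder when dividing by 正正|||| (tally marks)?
Convert 九千三百三十六 (Chinese numeral) → 9×1000 + 3×100 + 3×10 + 6 = 9336 (decimal)
Convert 正正|||| (tally marks) → 5 + 5 + 4 = 14 (decimal)
Compute 9336 mod 14 = 12
12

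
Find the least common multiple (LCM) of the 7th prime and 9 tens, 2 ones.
Convert the 7th prime (prime index) → 17 (decimal)
Convert 9 tens, 2 ones (place-value notation) → 9×10 + 2 = 92 (decimal)
Compute lcm(17, 92) = 1564
1564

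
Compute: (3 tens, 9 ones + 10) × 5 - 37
Convert 3 tens, 9 ones (place-value notation) → 3×10 + 9 = 39 (decimal)
Expression in decimal: (39 + 10) × 5 - 37
Parentheses first: 39 + 10 = 49
Multiply: 49 × 5 = 245
Subtract: 245 - 37 = 208
208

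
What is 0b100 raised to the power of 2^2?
Convert 0b100 (binary) → 4 (decimal)
Convert 2^2 (power) → 4 (decimal)
Compute 4 ^ 4 = 256
256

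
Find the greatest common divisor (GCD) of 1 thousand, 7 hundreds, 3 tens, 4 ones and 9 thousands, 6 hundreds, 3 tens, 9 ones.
Convert 1 thousand, 7 hundreds, 3 tens, 4 ones (place-value notation) → 1×1000 + 7×100 + 3×10 + 4 = 1734 (decimal)
Convert 9 thousands, 6 hundreds, 3 tens, 9 ones (place-value notation) → 9×1000 + 6×100 + 3×10 + 9 = 9639 (decimal)
Compute gcd(1734, 9639) = 51
51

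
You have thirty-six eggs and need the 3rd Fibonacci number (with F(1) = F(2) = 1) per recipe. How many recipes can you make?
Convert thirty-six (English words) → 36 (decimal)
Convert the 3rd Fibonacci number (with F(1) = F(2) = 1) (Fibonacci index) → 1, 1, 2 → 2 (decimal)
Compute 36 ÷ 2 = 18
18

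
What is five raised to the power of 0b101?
Convert five (English words) → 5 (decimal)
Convert 0b101 (binary) → 4 + 1 = 5 (decimal)
Compute 5 ^ 5 = 3125
3125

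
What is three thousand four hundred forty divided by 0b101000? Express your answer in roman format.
Convert three thousand four hundred forty (English words) → 3×1000 + 4×100 + 40 = 3440 (decimal)
Convert 0b101000 (binary) → 32 + 8 = 40 (decimal)
Compute 3440 ÷ 40 = 86
Convert 86 (decimal) → 86 = 50 + 10 + 10 + 10 + 5 + 1 → LXXXVI (Roman numeral)
LXXXVI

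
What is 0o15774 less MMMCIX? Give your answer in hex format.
Convert 0o15774 (octal) → 1×4096 + 5×512 + 7×64 + 7×8 + 4 = 7164 (decimal)
Convert MMMCIX (Roman numeral) → 1000 + 1000 + 1000 + 100 + 9 = 3109 (decimal)
Compute 7164 - 3109 = 4055
Convert 4055 (decimal) → 4055 = 15×256 + 13×16 + 7 → 0xFD7 (hexadecimal)
0xFD7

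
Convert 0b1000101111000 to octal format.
Convert 0b1000101111000 (binary) → 4096 + 256 + 64 + 32 + 16 + 8 = 4472 (decimal)
Convert 4472 (decimal) → 4472 = 1×4096 + 5×64 + 7×8 → 0o10570 (octal)
0o10570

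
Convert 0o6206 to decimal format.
Convert 0o6206 (octal) → 6×512 + 2×64 + 6 = 3206 (decimal)
3206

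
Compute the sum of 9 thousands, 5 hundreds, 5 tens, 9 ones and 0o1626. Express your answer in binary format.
Convert 9 thousands, 5 hundreds, 5 tens, 9 ones (place-value notation) → 9×1000 + 5×100 + 5×10 + 9 = 9559 (decimal)
Convert 0o1626 (octal) → 1×512 + 6×64 + 2×8 + 6 = 918 (decimal)
Compute 9559 + 918 = 10477
Convert 10477 (decimal) → 10477 = 8192 + 2048 + 128 + 64 + 32 + 8 + 4 + 1 → 0b10100011101101 (binary)
0b10100011101101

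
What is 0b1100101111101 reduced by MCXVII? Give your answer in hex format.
Convert 0b1100101111101 (binary) → 4096 + 2048 + 256 + 64 + 32 + 16 + 8 + 4 + 1 = 6525 (decimal)
Convert MCXVII (Roman numeral) → 1000 + 100 + 10 + 5 + 1 + 1 = 1117 (decimal)
Compute 6525 - 1117 = 5408
Convert 5408 (decimal) → 5408 = 1×4096 + 5×256 + 2×16 → 0x1520 (hexadecimal)
0x1520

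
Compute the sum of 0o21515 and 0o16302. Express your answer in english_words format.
Convert 0o21515 (octal) → 2×4096 + 1×512 + 5×64 + 1×8 + 5 = 9037 (decimal)
Convert 0o16302 (octal) → 1×4096 + 6×512 + 3×64 + 2 = 7362 (decimal)
Compute 9037 + 7362 = 16399
Convert 16399 (decimal) → 16399 = 16×1000 + 3×100 + 99 → sixteen thousand three hundred ninety-nine (English words)
sixteen thousand three hundred ninety-nine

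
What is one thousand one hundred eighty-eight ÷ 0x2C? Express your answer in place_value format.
Convert one thousand one hundred eighty-eight (English words) → 1×1000 + 1×100 + 88 = 1188 (decimal)
Convert 0x2C (hexadecimal) → 2×16 + 12 = 44 (decimal)
Compute 1188 ÷ 44 = 27
Convert 27 (decimal) → 27 = 2×10 + 7 → 2 tens, 7 ones (place-value notation)
2 tens, 7 ones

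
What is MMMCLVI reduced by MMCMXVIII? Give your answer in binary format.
Convert MMMCLVI (Roman numeral) → 1000 + 1000 + 1000 + 100 + 50 + 5 + 1 = 3156 (decimal)
Convert MMCMXVIII (Roman numeral) → 1000 + 1000 + 900 + 10 + 5 + 1 + 1 + 1 = 2918 (decimal)
Compute 3156 - 2918 = 238
Convert 238 (decimal) → 238 = 128 + 64 + 32 + 8 + 4 + 2 → 0b11101110 (binary)
0b11101110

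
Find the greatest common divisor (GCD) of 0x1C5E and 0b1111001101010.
Convert 0x1C5E (hexadecimal) → 1×4096 + 12×256 + 5×16 + 14 = 7262 (decimal)
Convert 0b1111001101010 (binary) → 4096 + 2048 + 1024 + 512 + 64 + 32 + 8 + 2 = 7786 (decimal)
Compute gcd(7262, 7786) = 2
2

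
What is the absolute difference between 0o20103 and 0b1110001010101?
Convert 0o20103 (octal) → 2×4096 + 1×64 + 3 = 8259 (decimal)
Convert 0b1110001010101 (binary) → 4096 + 2048 + 1024 + 64 + 16 + 4 + 1 = 7253 (decimal)
Compute |8259 - 7253| = 1006
1006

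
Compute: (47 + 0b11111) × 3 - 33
Convert 0b11111 (binary) → 16 + 8 + 4 + 2 + 1 = 31 (decimal)
Expression in decimal: (47 + 31) × 3 - 33
Parentheses first: 47 + 31 = 78
Multiply: 78 × 3 = 234
Subtract: 234 - 33 = 201
201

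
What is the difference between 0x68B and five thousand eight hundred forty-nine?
Convert 0x68B (hexadecimal) → 6×256 + 8×16 + 11 = 1675 (decimal)
Convert five thousand eight hundred forty-nine (English words) → 5×1000 + 8×100 + 49 = 5849 (decimal)
Difference: |1675 - 5849| = 4174
4174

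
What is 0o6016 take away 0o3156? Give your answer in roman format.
Convert 0o6016 (octal) → 6×512 + 1×8 + 6 = 3086 (decimal)
Convert 0o3156 (octal) → 3×512 + 1×64 + 5×8 + 6 = 1646 (decimal)
Compute 3086 - 1646 = 1440
Convert 1440 (decimal) → 1440 = 1000 + 400 + 40 → MCDXL (Roman numeral)
MCDXL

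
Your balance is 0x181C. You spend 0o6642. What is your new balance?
Convert 0x181C (hexadecimal) → 1×4096 + 8×256 + 1×16 + 12 = 6172 (decimal)
Convert 0o6642 (octal) → 6×512 + 6×64 + 4×8 + 2 = 3490 (decimal)
Compute 6172 - 3490 = 2682
2682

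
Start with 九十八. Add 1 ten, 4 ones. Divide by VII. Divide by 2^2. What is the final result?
Convert 九十八 (Chinese numeral) → 9×10 + 8 = 98 (decimal)
Start: 98
Convert 1 ten, 4 ones (place-value notation) → 1×10 + 4 = 14 (decimal)
98 + 14 = 112
Convert VII (Roman numeral) → 5 + 1 + 1 = 7 (decimal)
112 ÷ 7 = 16
Convert 2^2 (power) → 4 (decimal)
16 ÷ 4 = 4
4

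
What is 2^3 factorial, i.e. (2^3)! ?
Convert 2^3 (power) → 8 (decimal)
Compute 8! = 40320
40320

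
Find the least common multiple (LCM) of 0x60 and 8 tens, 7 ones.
Convert 0x60 (hexadecimal) → 6×16 = 96 (decimal)
Convert 8 tens, 7 ones (place-value notation) → 8×10 + 7 = 87 (decimal)
Compute lcm(96, 87) = 2784
2784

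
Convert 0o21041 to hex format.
Convert 0o21041 (octal) → 2×4096 + 1×512 + 4×8 + 1 = 8737 (decimal)
Convert 8737 (decimal) → 8737 = 2×4096 + 2×256 + 2×16 + 1 → 0x2221 (hexadecimal)
0x2221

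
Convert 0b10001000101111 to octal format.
Convert 0b10001000101111 (binary) → 8192 + 512 + 32 + 8 + 4 + 2 + 1 = 8751 (decimal)
Convert 8751 (decimal) → 8751 = 2×4096 + 1×512 + 5×8 + 7 → 0o21057 (octal)
0o21057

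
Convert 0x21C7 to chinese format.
Convert 0x21C7 (hexadecimal) → 2×4096 + 1×256 + 12×16 + 7 = 8647 (decimal)
Convert 8647 (decimal) → 8647 = 8×1000 + 6×100 + 4×10 + 7 → 八千六百四十七 (Chinese numeral)
八千六百四十七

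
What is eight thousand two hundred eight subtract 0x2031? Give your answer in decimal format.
Convert eight thousand two hundred eight (English words) → 8×1000 + 2×100 + 8 = 8208 (decimal)
Convert 0x2031 (hexadecimal) → 2×4096 + 3×16 + 1 = 8241 (decimal)
Compute 8208 - 8241 = -33
-33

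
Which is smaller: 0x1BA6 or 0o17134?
Convert 0x1BA6 (hexadecimal) → 1×4096 + 11×256 + 10×16 + 6 = 7078 (decimal)
Convert 0o17134 (octal) → 1×4096 + 7×512 + 1×64 + 3×8 + 4 = 7772 (decimal)
Compare 7078 vs 7772: smaller = 7078
7078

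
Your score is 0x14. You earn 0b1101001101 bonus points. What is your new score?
Convert 0x14 (hexadecimal) → 1×16 + 4 = 20 (decimal)
Convert 0b1101001101 (binary) → 512 + 256 + 64 + 8 + 4 + 1 = 845 (decimal)
Compute 20 + 845 = 865
865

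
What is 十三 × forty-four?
Convert 十三 (Chinese numeral) → 1×10 + 3 = 13 (decimal)
Convert forty-four (English words) → 44 (decimal)
Compute 13 × 44 = 572
572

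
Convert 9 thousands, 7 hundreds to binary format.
Convert 9 thousands, 7 hundreds (place-value notation) → 9×1000 + 7×100 = 9700 (decimal)
Convert 9700 (decimal) → 9700 = 8192 + 1024 + 256 + 128 + 64 + 32 + 4 → 0b10010111100100 (binary)
0b10010111100100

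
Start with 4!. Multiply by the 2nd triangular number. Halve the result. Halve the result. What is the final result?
Convert 4! (factorial) → 24 (decimal)
Start: 24
Convert the 2nd triangular number (triangular index) → 2×3/2 = 3 (decimal)
24 × 3 = 72
72 ÷ 2 = 36
36 ÷ 2 = 18
18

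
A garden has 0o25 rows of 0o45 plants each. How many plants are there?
Convert 0o45 (octal) → 4×8 + 5 = 37 (decimal)
Convert 0o25 (octal) → 2×8 + 5 = 21 (decimal)
Compute 37 × 21 = 777
777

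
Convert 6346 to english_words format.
Convert 6346 (decimal) → 6346 = 6×1000 + 3×100 + 46 → six thousand three hundred forty-six (English words)
six thousand three hundred forty-six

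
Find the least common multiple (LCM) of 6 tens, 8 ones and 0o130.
Convert 6 tens, 8 ones (place-value notation) → 6×10 + 8 = 68 (decimal)
Convert 0o130 (octal) → 1×64 + 3×8 = 88 (decimal)
Compute lcm(68, 88) = 1496
1496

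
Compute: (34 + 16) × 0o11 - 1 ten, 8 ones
Convert 0o11 (octal) → 1×8 + 1 = 9 (decimal)
Convert 1 ten, 8 ones (place-value notation) → 1×10 + 8 = 18 (decimal)
Expression in decimal: (34 + 16) × 9 - 18
Parentheses first: 34 + 16 = 50
Multiply: 50 × 9 = 450
Subtract: 450 - 18 = 432
432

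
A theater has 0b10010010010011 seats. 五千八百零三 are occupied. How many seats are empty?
Convert 0b10010010010011 (binary) → 8192 + 1024 + 128 + 16 + 2 + 1 = 9363 (decimal)
Convert 五千八百零三 (Chinese numeral) → 5×1000 + 8×100 + 3 = 5803 (decimal)
Compute 9363 - 5803 = 3560
3560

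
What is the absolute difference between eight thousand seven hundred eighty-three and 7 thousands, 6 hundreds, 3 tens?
Convert eight thousand seven hundred eighty-three (English words) → 8×1000 + 7×100 + 83 = 8783 (decimal)
Convert 7 thousands, 6 hundreds, 3 tens (place-value notation) → 7×1000 + 6×100 + 3×10 = 7630 (decimal)
Compute |8783 - 7630| = 1153
1153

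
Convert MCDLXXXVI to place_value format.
Convert MCDLXXXVI (Roman numeral) → 1000 + 400 + 50 + 10 + 10 + 10 + 5 + 1 = 1486 (decimal)
Convert 1486 (decimal) → 1486 = 1×1000 + 4×100 + 8×10 + 6 → 1 thousand, 4 hundreds, 8 tens, 6 ones (place-value notation)
1 thousand, 4 hundreds, 8 tens, 6 ones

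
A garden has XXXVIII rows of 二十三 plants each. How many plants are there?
Convert 二十三 (Chinese numeral) → 2×10 + 3 = 23 (decimal)
Convert XXXVIII (Roman numeral) → 10 + 10 + 10 + 5 + 1 + 1 + 1 = 38 (decimal)
Compute 23 × 38 = 874
874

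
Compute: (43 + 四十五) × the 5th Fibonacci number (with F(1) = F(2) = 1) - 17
Convert 四十五 (Chinese numeral) → 4×10 + 5 = 45 (decimal)
Convert the 5th Fibonacci number (with F(1) = F(2) = 1) (Fibonacci index) → 1, 1, 2, 3, 5 → 5 (decimal)
Expression in decimal: (43 + 45) × 5 - 17
Parentheses first: 43 + 45 = 88
Multiply: 88 × 5 = 440
Subtract: 440 - 17 = 423
423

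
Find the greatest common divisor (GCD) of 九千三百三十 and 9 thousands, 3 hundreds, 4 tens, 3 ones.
Convert 九千三百三十 (Chinese numeral) → 9×1000 + 3×100 + 3×10 = 9330 (decimal)
Convert 9 thousands, 3 hundreds, 4 tens, 3 ones (place-value notation) → 9×1000 + 3×100 + 4×10 + 3 = 9343 (decimal)
Compute gcd(9330, 9343) = 1
1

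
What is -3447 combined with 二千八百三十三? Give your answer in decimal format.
Convert 二千八百三十三 (Chinese numeral) → 2×1000 + 8×100 + 3×10 + 3 = 2833 (decimal)
Compute -3447 + 2833 = -614
-614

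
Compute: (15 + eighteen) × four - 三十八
Convert eighteen (English words) → 18 (decimal)
Convert four (English words) → 4 (decimal)
Convert 三十八 (Chinese numeral) → 3×10 + 8 = 38 (decimal)
Expression in decimal: (15 + 18) × 4 - 38
Parentheses first: 15 + 18 = 33
Multiply: 33 × 4 = 132
Subtract: 132 - 38 = 94
94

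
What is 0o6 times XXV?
Convert 0o6 (octal) → 6 (decimal)
Convert XXV (Roman numeral) → 10 + 10 + 5 = 25 (decimal)
Compute 6 × 25 = 150
150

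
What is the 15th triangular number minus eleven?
The 15th triangular number = 15×16/2 = 120
Convert eleven (English words) → 11 (decimal)
Compute 120 - 11 = 109
109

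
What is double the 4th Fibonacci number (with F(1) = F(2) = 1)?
The 4th Fibonacci number (with F(1) = F(2) = 1): 1, 1, 2, 3 → 3
Compute 3 × 2 = 6
6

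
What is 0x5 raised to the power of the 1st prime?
Convert 0x5 (hexadecimal) → 5 (decimal)
Convert the 1st prime (prime index) → 2 (decimal)
Compute 5 ^ 2 = 25
25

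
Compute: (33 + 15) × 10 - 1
Parentheses first: 33 + 15 = 48
Multiply: 48 × 10 = 480
Subtract: 480 - 1 = 479
479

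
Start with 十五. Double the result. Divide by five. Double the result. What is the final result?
Convert 十五 (Chinese numeral) → 1×10 + 5 = 15 (decimal)
Start: 15
15 × 2 = 30
Convert five (English words) → 5 (decimal)
30 ÷ 5 = 6
6 × 2 = 12
12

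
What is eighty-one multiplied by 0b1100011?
Convert eighty-one (English words) → 81 (decimal)
Convert 0b1100011 (binary) → 64 + 32 + 2 + 1 = 99 (decimal)
Compute 81 × 99 = 8019
8019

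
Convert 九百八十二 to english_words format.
Convert 九百八十二 (Chinese numeral) → 9×100 + 8×10 + 2 = 982 (decimal)
Convert 982 (decimal) → 982 = 9×100 + 82 → nine hundred eighty-two (English words)
nine hundred eighty-two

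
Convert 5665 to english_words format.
Convert 5665 (decimal) → 5665 = 5×1000 + 6×100 + 65 → five thousand six hundred sixty-five (English words)
five thousand six hundred sixty-five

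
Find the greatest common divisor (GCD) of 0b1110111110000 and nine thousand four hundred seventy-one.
Convert 0b1110111110000 (binary) → 4096 + 2048 + 1024 + 256 + 128 + 64 + 32 + 16 = 7664 (decimal)
Convert nine thousand four hundred seventy-one (English words) → 9×1000 + 4×100 + 71 = 9471 (decimal)
Compute gcd(7664, 9471) = 1
1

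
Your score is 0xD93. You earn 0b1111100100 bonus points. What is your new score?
Convert 0xD93 (hexadecimal) → 13×256 + 9×16 + 3 = 3475 (decimal)
Convert 0b1111100100 (binary) → 512 + 256 + 128 + 64 + 32 + 4 = 996 (decimal)
Compute 3475 + 996 = 4471
4471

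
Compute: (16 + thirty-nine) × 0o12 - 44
Convert thirty-nine (English words) → 39 (decimal)
Convert 0o12 (octal) → 1×8 + 2 = 10 (decimal)
Expression in decimal: (16 + 39) × 10 - 44
Parentheses first: 16 + 39 = 55
Multiply: 55 × 10 = 550
Subtract: 550 - 44 = 506
506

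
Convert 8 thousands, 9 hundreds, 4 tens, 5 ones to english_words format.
Convert 8 thousands, 9 hundreds, 4 tens, 5 ones (place-value notation) → 8×1000 + 9×100 + 4×10 + 5 = 8945 (decimal)
Convert 8945 (decimal) → 8945 = 8×1000 + 9×100 + 45 → eight thousand nine hundred forty-five (English words)
eight thousand nine hundred forty-five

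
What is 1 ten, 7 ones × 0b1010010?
Convert 1 ten, 7 ones (place-value notation) → 1×10 + 7 = 17 (decimal)
Convert 0b1010010 (binary) → 64 + 16 + 2 = 82 (decimal)
Compute 17 × 82 = 1394
1394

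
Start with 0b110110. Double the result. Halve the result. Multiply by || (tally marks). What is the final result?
Convert 0b110110 (binary) → 32 + 16 + 4 + 2 = 54 (decimal)
Start: 54
54 × 2 = 108
108 ÷ 2 = 54
Convert || (tally marks) → 2 (decimal)
54 × 2 = 108
108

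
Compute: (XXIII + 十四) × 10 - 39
Convert XXIII (Roman numeral) → 10 + 10 + 1 + 1 + 1 = 23 (decimal)
Convert 十四 (Chinese numeral) → 1×10 + 4 = 14 (decimal)
Expression in decimal: (23 + 14) × 10 - 39
Parentheses first: 23 + 14 = 37
Multiply: 37 × 10 = 370
Subtract: 370 - 39 = 331
331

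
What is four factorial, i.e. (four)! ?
Convert four (English words) → 4 (decimal)
Compute 4! = 24
24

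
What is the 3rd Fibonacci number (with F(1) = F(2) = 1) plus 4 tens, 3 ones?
The 3rd Fibonacci number (with F(1) = F(2) = 1): 1, 1, 2 → 2
Convert 4 tens, 3 ones (place-value notation) → 4×10 + 3 = 43 (decimal)
Compute 2 + 43 = 45
45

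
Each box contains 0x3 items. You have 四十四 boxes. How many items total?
Convert 0x3 (hexadecimal) → 3 (decimal)
Convert 四十四 (Chinese numeral) → 4×10 + 4 = 44 (decimal)
Compute 3 × 44 = 132
132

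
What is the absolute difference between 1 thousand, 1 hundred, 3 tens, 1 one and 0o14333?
Convert 1 thousand, 1 hundred, 3 tens, 1 one (place-value notation) → 1×1000 + 1×100 + 3×10 + 1 = 1131 (decimal)
Convert 0o14333 (octal) → 1×4096 + 4×512 + 3×64 + 3×8 + 3 = 6363 (decimal)
Compute |1131 - 6363| = 5232
5232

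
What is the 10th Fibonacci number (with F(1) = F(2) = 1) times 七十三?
Convert the 10th Fibonacci number (with F(1) = F(2) = 1) (Fibonacci index) → 1, 1, 2, 3, 5, 8, 13, 21, 34, 55 → 55 (decimal)
Convert 七十三 (Chinese numeral) → 7×10 + 3 = 73 (decimal)
Compute 55 × 73 = 4015
4015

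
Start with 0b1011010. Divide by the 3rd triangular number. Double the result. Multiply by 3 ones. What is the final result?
Convert 0b1011010 (binary) → 64 + 16 + 8 + 2 = 90 (decimal)
Start: 90
Convert the 3rd triangular number (triangular index) → 3×4/2 = 6 (decimal)
90 ÷ 6 = 15
15 × 2 = 30
Convert 3 ones (place-value notation) → 3 (decimal)
30 × 3 = 90
90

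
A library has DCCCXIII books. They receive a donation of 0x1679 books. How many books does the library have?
Convert DCCCXIII (Roman numeral) → 500 + 100 + 100 + 100 + 10 + 1 + 1 + 1 = 813 (decimal)
Convert 0x1679 (hexadecimal) → 1×4096 + 6×256 + 7×16 + 9 = 5753 (decimal)
Compute 813 + 5753 = 6566
6566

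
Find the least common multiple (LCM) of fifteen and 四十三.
Convert fifteen (English words) → 15 (decimal)
Convert 四十三 (Chinese numeral) → 4×10 + 3 = 43 (decimal)
Compute lcm(15, 43) = 645
645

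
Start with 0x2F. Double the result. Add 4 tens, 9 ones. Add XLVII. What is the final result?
Convert 0x2F (hexadecimal) → 2×16 + 15 = 47 (decimal)
Start: 47
47 × 2 = 94
Convert 4 tens, 9 ones (place-value notation) → 4×10 + 9 = 49 (decimal)
94 + 49 = 143
Convert XLVII (Roman numeral) → 40 + 5 + 1 + 1 = 47 (decimal)
143 + 47 = 190
190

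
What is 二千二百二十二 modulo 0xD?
Convert 二千二百二十二 (Chinese numeral) → 2×1000 + 2×100 + 2×10 + 2 = 2222 (decimal)
Convert 0xD (hexadecimal) → 13 (decimal)
Compute 2222 mod 13 = 12
12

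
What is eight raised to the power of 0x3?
Convert eight (English words) → 8 (decimal)
Convert 0x3 (hexadecimal) → 3 (decimal)
Compute 8 ^ 3 = 512
512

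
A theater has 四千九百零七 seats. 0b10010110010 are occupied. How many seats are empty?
Convert 四千九百零七 (Chinese numeral) → 4×1000 + 9×100 + 7 = 4907 (decimal)
Convert 0b10010110010 (binary) → 1024 + 128 + 32 + 16 + 2 = 1202 (decimal)
Compute 4907 - 1202 = 3705
3705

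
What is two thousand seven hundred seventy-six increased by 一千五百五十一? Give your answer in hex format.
Convert two thousand seven hundred seventy-six (English words) → 2×1000 + 7×100 + 76 = 2776 (decimal)
Convert 一千五百五十一 (Chinese numeral) → 1×1000 + 5×100 + 5×10 + 1 = 1551 (decimal)
Compute 2776 + 1551 = 4327
Convert 4327 (decimal) → 4327 = 1×4096 + 14×16 + 7 → 0x10E7 (hexadecimal)
0x10E7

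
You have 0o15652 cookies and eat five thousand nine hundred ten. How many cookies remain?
Convert 0o15652 (octal) → 1×4096 + 5×512 + 6×64 + 5×8 + 2 = 7082 (decimal)
Convert five thousand nine hundred ten (English words) → 5×1000 + 9×100 + 10 = 5910 (decimal)
Compute 7082 - 5910 = 1172
1172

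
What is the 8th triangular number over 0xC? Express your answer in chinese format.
Convert the 8th triangular number (triangular index) → 8×9/2 = 36 (decimal)
Convert 0xC (hexadecimal) → 12 (decimal)
Compute 36 ÷ 12 = 3
Convert 3 (decimal) → 三 (Chinese numeral)
三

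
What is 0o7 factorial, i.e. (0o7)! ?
Convert 0o7 (octal) → 7 (decimal)
Compute 7! = 5040
5040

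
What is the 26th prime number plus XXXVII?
The 26th prime number = 101
Convert XXXVII (Roman numeral) → 10 + 10 + 10 + 5 + 1 + 1 = 37 (decimal)
Compute 101 + 37 = 138
138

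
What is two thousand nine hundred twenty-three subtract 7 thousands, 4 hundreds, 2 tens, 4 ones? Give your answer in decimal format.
Convert two thousand nine hundred twenty-three (English words) → 2×1000 + 9×100 + 23 = 2923 (decimal)
Convert 7 thousands, 4 hundreds, 2 tens, 4 ones (place-value notation) → 7×1000 + 4×100 + 2×10 + 4 = 7424 (decimal)
Compute 2923 - 7424 = -4501
-4501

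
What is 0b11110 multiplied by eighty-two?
Convert 0b11110 (binary) → 16 + 8 + 4 + 2 = 30 (decimal)
Convert eighty-two (English words) → 82 (decimal)
Compute 30 × 82 = 2460
2460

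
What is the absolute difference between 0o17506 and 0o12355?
Convert 0o17506 (octal) → 1×4096 + 7×512 + 5×64 + 6 = 8006 (decimal)
Convert 0o12355 (octal) → 1×4096 + 2×512 + 3×64 + 5×8 + 5 = 5357 (decimal)
Compute |8006 - 5357| = 2649
2649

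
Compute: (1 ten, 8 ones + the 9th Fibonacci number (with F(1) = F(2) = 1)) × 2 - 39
Convert 1 ten, 8 ones (place-value notation) → 1×10 + 8 = 18 (decimal)
Convert the 9th Fibonacci number (with F(1) = F(2) = 1) (Fibonacci index) → 1, 1, 2, 3, 5, 8, 13, 21, 34 → 34 (decimal)
Expression in decimal: (18 + 34) × 2 - 39
Parentheses first: 18 + 34 = 52
Multiply: 52 × 2 = 104
Subtract: 104 - 39 = 65
65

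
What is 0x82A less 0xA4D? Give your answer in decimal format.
Convert 0x82A (hexadecimal) → 8×256 + 2×16 + 10 = 2090 (decimal)
Convert 0xA4D (hexadecimal) → 10×256 + 4×16 + 13 = 2637 (decimal)
Compute 2090 - 2637 = -547
-547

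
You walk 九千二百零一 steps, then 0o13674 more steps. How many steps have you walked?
Convert 九千二百零一 (Chinese numeral) → 9×1000 + 2×100 + 1 = 9201 (decimal)
Convert 0o13674 (octal) → 1×4096 + 3×512 + 6×64 + 7×8 + 4 = 6076 (decimal)
Compute 9201 + 6076 = 15277
15277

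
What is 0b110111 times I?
Convert 0b110111 (binary) → 32 + 16 + 4 + 2 + 1 = 55 (decimal)
Convert I (Roman numeral) → 1 (decimal)
Compute 55 × 1 = 55
55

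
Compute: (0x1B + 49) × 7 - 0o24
Convert 0x1B (hexadecimal) → 1×16 + 11 = 27 (decimal)
Convert 0o24 (octal) → 2×8 + 4 = 20 (decimal)
Expression in decimal: (27 + 49) × 7 - 20
Parentheses first: 27 + 49 = 76
Multiply: 76 × 7 = 532
Subtract: 532 - 20 = 512
512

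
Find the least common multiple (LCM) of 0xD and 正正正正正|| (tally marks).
Convert 0xD (hexadecimal) → 13 (decimal)
Convert 正正正正正|| (tally marks) → 5 + 5 + 5 + 5 + 5 + 2 = 27 (decimal)
Compute lcm(13, 27) = 351
351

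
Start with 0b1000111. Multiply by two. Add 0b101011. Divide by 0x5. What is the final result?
Convert 0b1000111 (binary) → 64 + 4 + 2 + 1 = 71 (decimal)
Start: 71
Convert two (English words) → 2 (decimal)
71 × 2 = 142
Convert 0b101011 (binary) → 32 + 8 + 2 + 1 = 43 (decimal)
142 + 43 = 185
Convert 0x5 (hexadecimal) → 5 (decimal)
185 ÷ 5 = 37
37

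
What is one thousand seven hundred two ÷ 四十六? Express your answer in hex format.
Convert one thousand seven hundred two (English words) → 1×1000 + 7×100 + 2 = 1702 (decimal)
Convert 四十六 (Chinese numeral) → 4×10 + 6 = 46 (decimal)
Compute 1702 ÷ 46 = 37
Convert 37 (decimal) → 37 = 2×16 + 5 → 0x25 (hexadecimal)
0x25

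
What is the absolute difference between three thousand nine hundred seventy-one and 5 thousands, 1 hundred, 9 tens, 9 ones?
Convert three thousand nine hundred seventy-one (English words) → 3×1000 + 9×100 + 71 = 3971 (decimal)
Convert 5 thousands, 1 hundred, 9 tens, 9 ones (place-value notation) → 5×1000 + 1×100 + 9×10 + 9 = 5199 (decimal)
Compute |3971 - 5199| = 1228
1228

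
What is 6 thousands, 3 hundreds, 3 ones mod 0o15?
Convert 6 thousands, 3 hundreds, 3 ones (place-value notation) → 6×1000 + 3×100 + 3 = 6303 (decimal)
Convert 0o15 (octal) → 1×8 + 5 = 13 (decimal)
Compute 6303 mod 13 = 11
11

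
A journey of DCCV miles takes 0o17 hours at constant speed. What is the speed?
Convert DCCV (Roman numeral) → 500 + 100 + 100 + 5 = 705 (decimal)
Convert 0o17 (octal) → 1×8 + 7 = 15 (decimal)
Compute 705 ÷ 15 = 47
47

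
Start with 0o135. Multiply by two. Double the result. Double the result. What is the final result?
Convert 0o135 (octal) → 1×64 + 3×8 + 5 = 93 (decimal)
Start: 93
Convert two (English words) → 2 (decimal)
93 × 2 = 186
186 × 2 = 372
372 × 2 = 744
744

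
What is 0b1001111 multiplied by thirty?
Convert 0b1001111 (binary) → 64 + 8 + 4 + 2 + 1 = 79 (decimal)
Convert thirty (English words) → 30 (decimal)
Compute 79 × 30 = 2370
2370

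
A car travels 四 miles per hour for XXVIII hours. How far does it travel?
Convert 四 (Chinese numeral) → 4 (decimal)
Convert XXVIII (Roman numeral) → 10 + 10 + 5 + 1 + 1 + 1 = 28 (decimal)
Compute 4 × 28 = 112
112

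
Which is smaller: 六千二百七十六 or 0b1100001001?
Convert 六千二百七十六 (Chinese numeral) → 6×1000 + 2×100 + 7×10 + 6 = 6276 (decimal)
Convert 0b1100001001 (binary) → 512 + 256 + 8 + 1 = 777 (decimal)
Compare 6276 vs 777: smaller = 777
777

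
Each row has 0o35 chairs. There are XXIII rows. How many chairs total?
Convert 0o35 (octal) → 3×8 + 5 = 29 (decimal)
Convert XXIII (Roman numeral) → 10 + 10 + 1 + 1 + 1 = 23 (decimal)
Compute 29 × 23 = 667
667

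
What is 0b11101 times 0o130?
Convert 0b11101 (binary) → 16 + 8 + 4 + 1 = 29 (decimal)
Convert 0o130 (octal) → 1×64 + 3×8 = 88 (decimal)
Compute 29 × 88 = 2552
2552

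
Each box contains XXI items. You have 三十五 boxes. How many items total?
Convert XXI (Roman numeral) → 10 + 10 + 1 = 21 (decimal)
Convert 三十五 (Chinese numeral) → 3×10 + 5 = 35 (decimal)
Compute 21 × 35 = 735
735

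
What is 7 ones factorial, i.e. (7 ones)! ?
Convert 7 ones (place-value notation) → 7 (decimal)
Compute 7! = 5040
5040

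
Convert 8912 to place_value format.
Convert 8912 (decimal) → 8912 = 8×1000 + 9×100 + 1×10 + 2 → 8 thousands, 9 hundreds, 1 ten, 2 ones (place-value notation)
8 thousands, 9 hundreds, 1 ten, 2 ones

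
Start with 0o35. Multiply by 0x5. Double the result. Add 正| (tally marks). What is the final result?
Convert 0o35 (octal) → 3×8 + 5 = 29 (decimal)
Start: 29
Convert 0x5 (hexadecimal) → 5 (decimal)
29 × 5 = 145
145 × 2 = 290
Convert 正| (tally marks) → 5 + 1 = 6 (decimal)
290 + 6 = 296
296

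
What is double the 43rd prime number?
The 43rd prime number = 191
Compute 191 × 2 = 382
382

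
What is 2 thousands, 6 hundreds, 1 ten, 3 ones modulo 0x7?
Convert 2 thousands, 6 hundreds, 1 ten, 3 ones (place-value notation) → 2×1000 + 6×100 + 1×10 + 3 = 2613 (decimal)
Convert 0x7 (hexadecimal) → 7 (decimal)
Compute 2613 mod 7 = 2
2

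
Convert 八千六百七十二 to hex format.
Convert 八千六百七十二 (Chinese numeral) → 8×1000 + 6×100 + 7×10 + 2 = 8672 (decimal)
Convert 8672 (decimal) → 8672 = 2×4096 + 1×256 + 14×16 → 0x21E0 (hexadecimal)
0x21E0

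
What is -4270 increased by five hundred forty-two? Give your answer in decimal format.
Convert five hundred forty-two (English words) → 5×100 + 42 = 542 (decimal)
Compute -4270 + 542 = -3728
-3728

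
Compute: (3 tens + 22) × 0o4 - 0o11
Convert 3 tens (place-value notation) → 3×10 = 30 (decimal)
Convert 0o4 (octal) → 4 (decimal)
Convert 0o11 (octal) → 1×8 + 1 = 9 (decimal)
Expression in decimal: (30 + 22) × 4 - 9
Parentheses first: 30 + 22 = 52
Multiply: 52 × 4 = 208
Subtract: 208 - 9 = 199
199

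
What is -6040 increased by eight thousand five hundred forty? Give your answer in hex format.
Convert eight thousand five hundred forty (English words) → 8×1000 + 5×100 + 40 = 8540 (decimal)
Compute -6040 + 8540 = 2500
Convert 2500 (decimal) → 2500 = 9×256 + 12×16 + 4 → 0x9C4 (hexadecimal)
0x9C4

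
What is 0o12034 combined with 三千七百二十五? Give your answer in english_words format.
Convert 0o12034 (octal) → 1×4096 + 2×512 + 3×8 + 4 = 5148 (decimal)
Convert 三千七百二十五 (Chinese numeral) → 3×1000 + 7×100 + 2×10 + 5 = 3725 (decimal)
Compute 5148 + 3725 = 8873
Convert 8873 (decimal) → 8873 = 8×1000 + 8×100 + 73 → eight thousand eight hundred seventy-three (English words)
eight thousand eight hundred seventy-three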